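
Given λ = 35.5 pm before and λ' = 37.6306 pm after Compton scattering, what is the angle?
83.00°

First find the wavelength shift:
Δλ = λ' - λ = 37.6306 - 35.5 = 2.1306 pm

Using Δλ = λ_C(1 - cos θ), with λ_C = h/(m_e·c) ≈ 2.42631024 pm:
cos θ = 1 - Δλ/λ_C
cos θ = 1 - 2.1306/2.42631024
cos θ = 0.121877

θ = arccos(0.121877)
θ = 83.00°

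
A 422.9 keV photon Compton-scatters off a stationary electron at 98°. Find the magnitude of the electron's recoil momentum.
2.6820e-22 kg·m/s

The electron is initially at rest, so by conservation of momentum:
p⃗_e = p⃗₀ − p⃗'  (incident photon momentum minus scattered photon momentum)

Photon momentum magnitudes (p = h/λ = E/c):
λ₀ = hc/E₀ = 2.9318 pm → p₀ = h/λ₀ = 2.2601e-22 kg·m/s
Δλ = λ_C(1 − cos 98°) = 2.7640 pm
λ' = 5.6957 pm → p' = h/λ' = 1.1633e-22 kg·m/s

The scattered photon makes angle θ = 98° with the incident direction, so by the law of cosines:
|p⃗_e|² = p₀² + p'² − 2p₀p'cos θ
|p⃗_e|² = (2.2601e-22)² + (1.1633e-22)² − 2·2.2601e-22·1.1633e-22·cos(98°)
|p⃗_e| = 2.6820e-22 kg·m/s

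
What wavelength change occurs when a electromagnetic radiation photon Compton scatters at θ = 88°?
2.3416 pm

Using the Compton scattering formula:
Δλ = λ_C(1 - cos θ)

where λ_C = h/(m_e·c) ≈ 2.4263 pm is the Compton wavelength of an electron.

For θ = 88°:
cos(88°) = 0.0349
1 - cos(88°) = 0.9651

Δλ = 2.4263 × 0.9651
Δλ = 2.3416 pm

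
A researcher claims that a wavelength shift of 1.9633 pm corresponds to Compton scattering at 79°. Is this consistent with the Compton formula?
Yes, consistent

Calculate the expected shift for θ = 79°:

Δλ_expected = λ_C(1 - cos(79°))
Δλ_expected = 2.4263 × (1 - cos(79°))
Δλ_expected = 2.4263 × 0.8092
Δλ_expected = 1.9633 pm

Given shift: 1.9633 pm
Expected shift: 1.9633 pm
Difference: 0.0000 pm

The values match. This is consistent with Compton scattering at the stated angle.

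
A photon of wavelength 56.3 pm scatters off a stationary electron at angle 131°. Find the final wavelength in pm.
60.3181 pm

Using the Compton scattering formula:
λ' = λ + Δλ = λ + λ_C(1 - cos θ)

Given:
- Initial wavelength λ = 56.3 pm
- Scattering angle θ = 131°
- Compton wavelength λ_C ≈ 2.4263 pm

Calculate the shift:
Δλ = 2.4263 × (1 - cos(131°))
Δλ = 2.4263 × 1.6561
Δλ = 4.0181 pm

Final wavelength:
λ' = 56.3 + 4.0181 = 60.3181 pm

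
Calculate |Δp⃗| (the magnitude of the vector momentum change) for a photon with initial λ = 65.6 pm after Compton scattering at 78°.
1.2534e-23 kg·m/s

Photon momentum magnitude is p = h/λ.

Initial momentum:
p₀ = h/λ = 6.6261e-34/6.5600e-11 = 1.0101e-23 kg·m/s

After scattering:
λ' = λ + Δλ = 65.6 + 1.9219 = 67.5219 pm
p' = h/λ' = 6.6261e-34/6.7522e-11 = 9.8132e-24 kg·m/s

Momentum is a vector; the scattered photon's direction makes angle θ = 78° with the incident direction. The magnitude of the vector change Δp⃗ = p⃗₀ − p⃗' is found from the law of cosines:
|Δp⃗|² = p₀² + p'² − 2p₀p'cos θ
|Δp⃗|² = (1.0101e-23)² + (9.8132e-24)² − 2·1.0101e-23·9.8132e-24·cos(78°)
|Δp⃗| = 1.2534e-23 kg·m/s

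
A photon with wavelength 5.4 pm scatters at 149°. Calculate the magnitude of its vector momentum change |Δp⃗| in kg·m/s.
1.8331e-22 kg·m/s

Photon momentum magnitude is p = h/λ.

Initial momentum:
p₀ = h/λ = 6.6261e-34/5.4000e-12 = 1.2271e-22 kg·m/s

After scattering:
λ' = λ + Δλ = 5.4 + 4.5061 = 9.9061 pm
p' = h/λ' = 6.6261e-34/9.9061e-12 = 6.6889e-23 kg·m/s

Momentum is a vector; the scattered photon's direction makes angle θ = 149° with the incident direction. The magnitude of the vector change Δp⃗ = p⃗₀ − p⃗' is found from the law of cosines:
|Δp⃗|² = p₀² + p'² − 2p₀p'cos θ
|Δp⃗|² = (1.2271e-22)² + (6.6889e-23)² − 2·1.2271e-22·6.6889e-23·cos(149°)
|Δp⃗| = 1.8331e-22 kg·m/s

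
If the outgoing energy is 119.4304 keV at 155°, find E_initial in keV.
215.4000 keV

Convert final energy to wavelength (hc ≈ 1239.842 keV·pm):
λ' = hc/E' = 1239.842 / 119.4304 = 10.3813 pm

Calculate the Compton shift:
Δλ = λ_C(1 - cos(155°))
Δλ = 2.4263 × (1 - cos(155°))
Δλ = 4.6253 pm

Initial wavelength:
λ = λ' - Δλ = 10.3813 - 4.6253 = 5.7560 pm

Initial energy:
E = hc/λ = 1239.842 / 5.7560 = 215.4000 keV

(Intermediate values are shown rounded; full precision is carried through to the final answer.)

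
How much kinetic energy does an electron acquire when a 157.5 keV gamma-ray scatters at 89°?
36.6103 keV

By energy conservation: K_e = E_initial - E_final

First find the scattered photon energy:
Initial wavelength: λ = hc/E = 7.8720 pm
Compton shift: Δλ = λ_C(1 - cos(89°)) = 2.3840 pm
Final wavelength: λ' = 7.8720 + 2.3840 = 10.2560 pm
Final photon energy: E' = hc/λ' = 120.8897 keV

Electron kinetic energy:
K_e = E - E' = 157.5000 - 120.8897 = 36.6103 keV

(Intermediate values are shown rounded; full precision is carried through to the final answer.)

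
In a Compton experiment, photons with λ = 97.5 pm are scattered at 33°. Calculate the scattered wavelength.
97.8914 pm

Using the Compton scattering formula:
λ' = λ + Δλ = λ + λ_C(1 - cos θ)

Given:
- Initial wavelength λ = 97.5 pm
- Scattering angle θ = 33°
- Compton wavelength λ_C ≈ 2.4263 pm

Calculate the shift:
Δλ = 2.4263 × (1 - cos(33°))
Δλ = 2.4263 × 0.1613
Δλ = 0.3914 pm

Final wavelength:
λ' = 97.5 + 0.3914 = 97.8914 pm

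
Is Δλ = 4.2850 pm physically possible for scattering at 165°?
No, inconsistent

Calculate the expected shift for θ = 165°:

Δλ_expected = λ_C(1 - cos(165°))
Δλ_expected = 2.4263 × (1 - cos(165°))
Δλ_expected = 2.4263 × 1.9659
Δλ_expected = 4.7699 pm

Given shift: 4.2850 pm
Expected shift: 4.7699 pm
Difference: 0.4850 pm

The values do not match. The given shift corresponds to θ ≈ 140.0°, not 165°.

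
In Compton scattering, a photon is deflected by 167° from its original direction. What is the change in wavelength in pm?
4.7904 pm

Using the Compton scattering formula:
Δλ = λ_C(1 - cos θ)

where λ_C = h/(m_e·c) ≈ 2.4263 pm is the Compton wavelength of an electron.

For θ = 167°:
cos(167°) = -0.9744
1 - cos(167°) = 1.9744

Δλ = 2.4263 × 1.9744
Δλ = 4.7904 pm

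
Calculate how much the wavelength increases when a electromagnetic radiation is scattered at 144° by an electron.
4.3892 pm

Using the Compton scattering formula:
Δλ = λ_C(1 - cos θ)

where λ_C = h/(m_e·c) ≈ 2.4263 pm is the Compton wavelength of an electron.

For θ = 144°:
cos(144°) = -0.8090
1 - cos(144°) = 1.8090

Δλ = 2.4263 × 1.8090
Δλ = 4.3892 pm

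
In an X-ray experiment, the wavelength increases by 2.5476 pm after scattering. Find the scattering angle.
92.87°

From the Compton formula Δλ = λ_C(1 - cos θ), we can solve for θ:

cos θ = 1 - Δλ/λ_C

Given:
- Δλ = 2.5476 pm
- λ_C = h/(m_e·c) ≈ 2.42631024 pm

cos θ = 1 - 2.5476/2.42631024
cos θ = 1 - 1.049989
cos θ = -0.049989

θ = arccos(-0.049989)
θ = 92.87°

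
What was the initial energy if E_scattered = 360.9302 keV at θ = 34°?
410.5000 keV

Convert final energy to wavelength (hc ≈ 1239.842 keV·pm):
λ' = hc/E' = 1239.842 / 360.9302 = 3.4351 pm

Calculate the Compton shift:
Δλ = λ_C(1 - cos(34°))
Δλ = 2.4263 × (1 - cos(34°))
Δλ = 0.4148 pm

Initial wavelength:
λ = λ' - Δλ = 3.4351 - 0.4148 = 3.0203 pm

Initial energy:
E = hc/λ = 1239.842 / 3.0203 = 410.5000 keV

(Intermediate values are shown rounded; full precision is carried through to the final answer.)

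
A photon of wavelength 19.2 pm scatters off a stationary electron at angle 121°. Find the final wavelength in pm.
22.8760 pm

Using the Compton scattering formula:
λ' = λ + Δλ = λ + λ_C(1 - cos θ)

Given:
- Initial wavelength λ = 19.2 pm
- Scattering angle θ = 121°
- Compton wavelength λ_C ≈ 2.4263 pm

Calculate the shift:
Δλ = 2.4263 × (1 - cos(121°))
Δλ = 2.4263 × 1.5150
Δλ = 3.6760 pm

Final wavelength:
λ' = 19.2 + 3.6760 = 22.8760 pm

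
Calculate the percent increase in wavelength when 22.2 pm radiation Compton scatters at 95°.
11.8819%

Calculate the Compton shift:
Δλ = λ_C(1 - cos(95°))
Δλ = 2.4263 × (1 - cos(95°))
Δλ = 2.4263 × 1.0872
Δλ = 2.6378 pm

Percentage change:
(Δλ/λ₀) × 100 = (2.6378/22.2) × 100
= 11.8819%

(Intermediate values are shown rounded; full precision is carried through to the final answer.)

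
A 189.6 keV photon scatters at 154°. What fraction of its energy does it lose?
0.4133 (or 41.33%)

Calculate initial and final photon energies:

Initial: E₀ = 189.6 keV → λ₀ = 6.5393 pm
Compton shift: Δλ = 4.6071 pm
Final wavelength: λ' = 11.1463 pm
Final energy: E' = 111.2334 keV

Fractional energy loss:
(E₀ - E')/E₀ = (189.6000 - 111.2334)/189.6000
= 78.3666/189.6000
= 0.4133
= 41.33%

(Intermediate values are shown rounded; full precision is carried through to the final answer.)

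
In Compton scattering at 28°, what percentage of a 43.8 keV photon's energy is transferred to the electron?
0.0099 (or 0.99%)

Calculate initial and final photon energies:

Initial: E₀ = 43.8 keV → λ₀ = 28.3069 pm
Compton shift: Δλ = 0.2840 pm
Final wavelength: λ' = 28.5909 pm
Final energy: E' = 43.3649 keV

Fractional energy loss:
(E₀ - E')/E₀ = (43.8000 - 43.3649)/43.8000
= 0.4351/43.8000
= 0.0099
= 0.99%

(Intermediate values are shown rounded; full precision is carried through to the final answer.)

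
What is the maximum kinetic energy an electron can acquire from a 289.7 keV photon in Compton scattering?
153.9365 keV

Maximum energy transfer occurs at θ = 180° (backscattering).

Initial photon: E₀ = 289.7 keV → λ₀ = 4.2797 pm

Maximum Compton shift (at 180°):
Δλ_max = 2λ_C = 2 × 2.4263 = 4.8526 pm

Final wavelength:
λ' = 4.2797 + 4.8526 = 9.1324 pm

Minimum photon energy (maximum energy to electron):
E'_min = hc/λ' = 135.7635 keV

Maximum electron kinetic energy:
K_max = E₀ - E'_min = 289.7000 - 135.7635 = 153.9365 keV

(Intermediate values are shown rounded; full precision is carried through to the final answer.)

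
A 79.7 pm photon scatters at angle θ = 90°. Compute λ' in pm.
82.1263 pm

Using the Compton scattering formula:
λ' = λ + Δλ = λ + λ_C(1 - cos θ)

Given:
- Initial wavelength λ = 79.7 pm
- Scattering angle θ = 90°
- Compton wavelength λ_C ≈ 2.4263 pm

Calculate the shift:
Δλ = 2.4263 × (1 - cos(90°))
Δλ = 2.4263 × 1.0000
Δλ = 2.4263 pm

Final wavelength:
λ' = 79.7 + 2.4263 = 82.1263 pm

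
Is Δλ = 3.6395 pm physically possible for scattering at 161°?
No, inconsistent

Calculate the expected shift for θ = 161°:

Δλ_expected = λ_C(1 - cos(161°))
Δλ_expected = 2.4263 × (1 - cos(161°))
Δλ_expected = 2.4263 × 1.9455
Δλ_expected = 4.7204 pm

Given shift: 3.6395 pm
Expected shift: 4.7204 pm
Difference: 1.0810 pm

The values do not match. The given shift corresponds to θ ≈ 120.0°, not 161°.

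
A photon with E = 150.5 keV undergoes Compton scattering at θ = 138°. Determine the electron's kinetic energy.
51.0546 keV

By energy conservation: K_e = E_initial - E_final

First find the scattered photon energy:
Initial wavelength: λ = hc/E = 8.2382 pm
Compton shift: Δλ = λ_C(1 - cos(138°)) = 4.2294 pm
Final wavelength: λ' = 8.2382 + 4.2294 = 12.4676 pm
Final photon energy: E' = hc/λ' = 99.4454 keV

Electron kinetic energy:
K_e = E - E' = 150.5000 - 99.4454 = 51.0546 keV

(Intermediate values are shown rounded; full precision is carried through to the final answer.)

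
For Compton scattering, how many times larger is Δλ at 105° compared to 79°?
105° produces the larger shift by a factor of 1.556

Calculate both shifts using Δλ = λ_C(1 - cos θ):

For θ₁ = 79°:
Δλ₁ = 2.4263 × (1 - cos(79°))
Δλ₁ = 2.4263 × 0.8092
Δλ₁ = 1.9633 pm

For θ₂ = 105°:
Δλ₂ = 2.4263 × (1 - cos(105°))
Δλ₂ = 2.4263 × 1.2588
Δλ₂ = 3.0543 pm

The 105° angle produces the larger shift.
Ratio: 3.0543/1.9633 = 1.556

(Intermediate values are shown rounded; full precision is carried through to the final answer.)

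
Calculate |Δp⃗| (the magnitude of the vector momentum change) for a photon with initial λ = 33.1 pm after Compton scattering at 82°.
2.5503e-23 kg·m/s

Photon momentum magnitude is p = h/λ.

Initial momentum:
p₀ = h/λ = 6.6261e-34/3.3100e-11 = 2.0018e-23 kg·m/s

After scattering:
λ' = λ + Δλ = 33.1 + 2.0886 = 35.1886 pm
p' = h/λ' = 6.6261e-34/3.5189e-11 = 1.8830e-23 kg·m/s

Momentum is a vector; the scattered photon's direction makes angle θ = 82° with the incident direction. The magnitude of the vector change Δp⃗ = p⃗₀ − p⃗' is found from the law of cosines:
|Δp⃗|² = p₀² + p'² − 2p₀p'cos θ
|Δp⃗|² = (2.0018e-23)² + (1.8830e-23)² − 2·2.0018e-23·1.8830e-23·cos(82°)
|Δp⃗| = 2.5503e-23 kg·m/s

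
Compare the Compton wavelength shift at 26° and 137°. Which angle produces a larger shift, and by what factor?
137° produces the larger shift by a factor of 17.107

Calculate both shifts using Δλ = λ_C(1 - cos θ):

For θ₁ = 26°:
Δλ₁ = 2.4263 × (1 - cos(26°))
Δλ₁ = 2.4263 × 0.1012
Δλ₁ = 0.2456 pm

For θ₂ = 137°:
Δλ₂ = 2.4263 × (1 - cos(137°))
Δλ₂ = 2.4263 × 1.7314
Δλ₂ = 4.2008 pm

The 137° angle produces the larger shift.
Ratio: 4.2008/0.2456 = 17.107

(Intermediate values are shown rounded; full precision is carried through to the final answer.)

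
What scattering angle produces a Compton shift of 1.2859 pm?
61.96°

From the Compton formula Δλ = λ_C(1 - cos θ), we can solve for θ:

cos θ = 1 - Δλ/λ_C

Given:
- Δλ = 1.2859 pm
- λ_C = h/(m_e·c) ≈ 2.42631024 pm

cos θ = 1 - 1.2859/2.42631024
cos θ = 1 - 0.529982
cos θ = 0.470018

θ = arccos(0.470018)
θ = 61.96°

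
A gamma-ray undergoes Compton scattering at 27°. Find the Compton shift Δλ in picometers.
0.2645 pm

Using the Compton scattering formula:
Δλ = λ_C(1 - cos θ)

where λ_C = h/(m_e·c) ≈ 2.4263 pm is the Compton wavelength of an electron.

For θ = 27°:
cos(27°) = 0.8910
1 - cos(27°) = 0.1090

Δλ = 2.4263 × 0.1090
Δλ = 0.2645 pm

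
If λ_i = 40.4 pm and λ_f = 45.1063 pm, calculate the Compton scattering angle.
160.00°

First find the wavelength shift:
Δλ = λ' - λ = 45.1063 - 40.4 = 4.7063 pm

Using Δλ = λ_C(1 - cos θ), with λ_C = h/(m_e·c) ≈ 2.42631024 pm:
cos θ = 1 - Δλ/λ_C
cos θ = 1 - 4.7063/2.42631024
cos θ = -0.939694

θ = arccos(-0.939694)
θ = 160.00°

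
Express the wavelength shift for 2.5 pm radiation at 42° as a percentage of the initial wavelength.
24.9284%

Calculate the Compton shift:
Δλ = λ_C(1 - cos(42°))
Δλ = 2.4263 × (1 - cos(42°))
Δλ = 2.4263 × 0.2569
Δλ = 0.6232 pm

Percentage change:
(Δλ/λ₀) × 100 = (0.6232/2.5) × 100
= 24.9284%

(Intermediate values are shown rounded; full precision is carried through to the final answer.)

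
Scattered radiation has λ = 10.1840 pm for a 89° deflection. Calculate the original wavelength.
7.8000 pm

From λ' = λ + Δλ, we have λ = λ' - Δλ

First calculate the Compton shift:
Δλ = λ_C(1 - cos θ)
Δλ = 2.4263 × (1 - cos(89°))
Δλ = 2.4263 × 0.9825
Δλ = 2.3840 pm

Initial wavelength:
λ = λ' - Δλ
λ = 10.1840 - 2.3840
λ = 7.8000 pm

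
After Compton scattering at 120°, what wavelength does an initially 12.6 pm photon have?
16.2395 pm

Using the Compton formula: λ' = λ + λ_C(1 − cos θ)

For θ = 120°, cos θ = -1/2 (exact) = -0.5000, so:
1 − cos 120° = 1 − (-1/2) = 1.5000

Δλ = λ_C × 1.5000 = 2.4263 × 1.5000 = 3.6395 pm

λ' = 12.6 + 3.6395 = 16.2395 pm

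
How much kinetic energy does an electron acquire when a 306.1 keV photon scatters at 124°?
147.8263 keV

By energy conservation: K_e = E_initial - E_final

First find the scattered photon energy:
Initial wavelength: λ = hc/E = 4.0504 pm
Compton shift: Δλ = λ_C(1 - cos(124°)) = 3.7831 pm
Final wavelength: λ' = 4.0504 + 3.7831 = 7.8335 pm
Final photon energy: E' = hc/λ' = 158.2737 keV

Electron kinetic energy:
K_e = E - E' = 306.1000 - 158.2737 = 147.8263 keV

(Intermediate values are shown rounded; full precision is carried through to the final answer.)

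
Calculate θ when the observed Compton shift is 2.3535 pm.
88.28°

From the Compton formula Δλ = λ_C(1 - cos θ), we can solve for θ:

cos θ = 1 - Δλ/λ_C

Given:
- Δλ = 2.3535 pm
- λ_C = h/(m_e·c) ≈ 2.42631024 pm

cos θ = 1 - 2.3535/2.42631024
cos θ = 1 - 0.969991
cos θ = 0.030009

θ = arccos(0.030009)
θ = 88.28°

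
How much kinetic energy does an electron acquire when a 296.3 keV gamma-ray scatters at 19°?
9.0737 keV

By energy conservation: K_e = E_initial - E_final

First find the scattered photon energy:
Initial wavelength: λ = hc/E = 4.1844 pm
Compton shift: Δλ = λ_C(1 - cos(19°)) = 0.1322 pm
Final wavelength: λ' = 4.1844 + 0.1322 = 4.3166 pm
Final photon energy: E' = hc/λ' = 287.2263 keV

Electron kinetic energy:
K_e = E - E' = 296.3000 - 287.2263 = 9.0737 keV

(Intermediate values are shown rounded; full precision is carried through to the final answer.)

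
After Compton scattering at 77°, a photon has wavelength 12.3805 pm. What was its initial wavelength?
10.5000 pm

From λ' = λ + Δλ, we have λ = λ' - Δλ

First calculate the Compton shift:
Δλ = λ_C(1 - cos θ)
Δλ = 2.4263 × (1 - cos(77°))
Δλ = 2.4263 × 0.7750
Δλ = 1.8805 pm

Initial wavelength:
λ = λ' - Δλ
λ = 12.3805 - 1.8805
λ = 10.5000 pm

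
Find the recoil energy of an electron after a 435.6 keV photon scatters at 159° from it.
271.1157 keV

By energy conservation: K_e = E_initial - E_final

First find the scattered photon energy:
Initial wavelength: λ = hc/E = 2.8463 pm
Compton shift: Δλ = λ_C(1 - cos(159°)) = 4.6915 pm
Final wavelength: λ' = 2.8463 + 4.6915 = 7.5378 pm
Final photon energy: E' = hc/λ' = 164.4843 keV

Electron kinetic energy:
K_e = E - E' = 435.6000 - 164.4843 = 271.1157 keV

(Intermediate values are shown rounded; full precision is carried through to the final answer.)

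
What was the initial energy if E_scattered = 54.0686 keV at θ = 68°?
57.9000 keV

Convert final energy to wavelength (hc ≈ 1239.842 keV·pm):
λ' = hc/E' = 1239.842 / 54.0686 = 22.9309 pm

Calculate the Compton shift:
Δλ = λ_C(1 - cos(68°))
Δλ = 2.4263 × (1 - cos(68°))
Δλ = 1.5174 pm

Initial wavelength:
λ = λ' - Δλ = 22.9309 - 1.5174 = 21.4135 pm

Initial energy:
E = hc/λ = 1239.842 / 21.4135 = 57.9000 keV

(Intermediate values are shown rounded; full precision is carried through to the final answer.)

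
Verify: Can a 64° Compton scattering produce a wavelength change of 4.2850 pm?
No, inconsistent

Calculate the expected shift for θ = 64°:

Δλ_expected = λ_C(1 - cos(64°))
Δλ_expected = 2.4263 × (1 - cos(64°))
Δλ_expected = 2.4263 × 0.5616
Δλ_expected = 1.3627 pm

Given shift: 4.2850 pm
Expected shift: 1.3627 pm
Difference: 2.9223 pm

The values do not match. The given shift corresponds to θ ≈ 140.0°, not 64°.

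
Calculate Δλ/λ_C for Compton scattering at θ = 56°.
0.4408 λ_C

The Compton shift formula is:
Δλ = λ_C(1 - cos θ)

Dividing both sides by λ_C:
Δλ/λ_C = 1 - cos θ

For θ = 56°:
Δλ/λ_C = 1 - cos(56°)
Δλ/λ_C = 1 - 0.5592
Δλ/λ_C = 0.4408

This means the shift is 0.4408 × λ_C = 1.0695 pm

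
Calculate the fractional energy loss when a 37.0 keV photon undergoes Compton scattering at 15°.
0.0025 (or 0.25%)

Calculate initial and final photon energies:

Initial: E₀ = 37.0 keV → λ₀ = 33.5092 pm
Compton shift: Δλ = 0.0827 pm
Final wavelength: λ' = 33.5919 pm
Final energy: E' = 36.9089 keV

Fractional energy loss:
(E₀ - E')/E₀ = (37.0000 - 36.9089)/37.0000
= 0.0911/37.0000
= 0.0025
= 0.25%

(Intermediate values are shown rounded; full precision is carried through to the final answer.)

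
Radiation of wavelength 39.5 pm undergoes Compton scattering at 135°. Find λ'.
43.6420 pm

Using the Compton formula: λ' = λ + λ_C(1 − cos θ)

For θ = 135°, cos θ = -√2/2 (exact) ≈ -0.7071, so:
1 − cos 135° = 1 − (-√2/2) ≈ 1.7071

Δλ = λ_C × 1.7071 = 2.4263 × 1.7071 = 4.1420 pm

λ' = 39.5 + 4.1420 = 43.6420 pm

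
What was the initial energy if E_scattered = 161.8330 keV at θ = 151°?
398.3000 keV

Convert final energy to wavelength (hc ≈ 1239.842 keV·pm):
λ' = hc/E' = 1239.842 / 161.8330 = 7.6612 pm

Calculate the Compton shift:
Δλ = λ_C(1 - cos(151°))
Δλ = 2.4263 × (1 - cos(151°))
Δλ = 4.5484 pm

Initial wavelength:
λ = λ' - Δλ = 7.6612 - 4.5484 = 3.1128 pm

Initial energy:
E = hc/λ = 1239.842 / 3.1128 = 398.3000 keV

(Intermediate values are shown rounded; full precision is carried through to the final answer.)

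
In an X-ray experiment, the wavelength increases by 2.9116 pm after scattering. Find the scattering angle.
101.54°

From the Compton formula Δλ = λ_C(1 - cos θ), we can solve for θ:

cos θ = 1 - Δλ/λ_C

Given:
- Δλ = 2.9116 pm
- λ_C = h/(m_e·c) ≈ 2.42631024 pm

cos θ = 1 - 2.9116/2.42631024
cos θ = 1 - 1.200011
cos θ = -0.200011

θ = arccos(-0.200011)
θ = 101.54°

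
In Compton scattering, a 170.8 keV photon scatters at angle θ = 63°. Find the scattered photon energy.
144.4395 keV

First convert energy to wavelength:
λ = hc/E, with hc ≈ 1239.842 keV·pm (i.e. 1239.842 eV·nm)

For E = 170.8 keV = 170800 eV:
λ = 1239.842 keV·pm / 170.8 keV
λ = 7.2590 pm

Calculate the Compton shift:
Δλ = λ_C(1 - cos(63°)) = 2.4263 × 0.5460
Δλ = 1.3248 pm

Final wavelength:
λ' = 7.2590 + 1.3248 = 8.5838 pm

Final energy:
E' = hc/λ' = 1239.842 / 8.5838 = 144.4395 keV

(Intermediate values are shown rounded; full precision is carried through to the final answer.)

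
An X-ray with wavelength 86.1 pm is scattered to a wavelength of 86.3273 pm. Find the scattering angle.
25.00°

First find the wavelength shift:
Δλ = λ' - λ = 86.3273 - 86.1 = 0.2273 pm

Using Δλ = λ_C(1 - cos θ), with λ_C = h/(m_e·c) ≈ 2.42631024 pm:
cos θ = 1 - Δλ/λ_C
cos θ = 1 - 0.2273/2.42631024
cos θ = 0.906319

θ = arccos(0.906319)
θ = 25.00°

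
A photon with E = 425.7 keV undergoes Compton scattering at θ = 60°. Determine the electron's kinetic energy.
125.1784 keV

By energy conservation: K_e = E_initial - E_final

First find the scattered photon energy:
Initial wavelength: λ = hc/E = 2.9125 pm
Compton shift: Δλ = λ_C(1 - cos(60°)) = 1.2132 pm
Final wavelength: λ' = 2.9125 + 1.2132 = 4.1256 pm
Final photon energy: E' = hc/λ' = 300.5216 keV

Electron kinetic energy:
K_e = E - E' = 425.7000 - 300.5216 = 125.1784 keV

(Intermediate values are shown rounded; full precision is carried through to the final answer.)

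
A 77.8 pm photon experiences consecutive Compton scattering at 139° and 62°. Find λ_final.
83.3447 pm

Apply Compton shift twice:

First scattering at θ₁ = 139°:
Δλ₁ = λ_C(1 - cos(139°))
Δλ₁ = 2.4263 × 1.7547
Δλ₁ = 4.2575 pm

After first scattering:
λ₁ = 77.8 + 4.2575 = 82.0575 pm

Second scattering at θ₂ = 62°:
Δλ₂ = λ_C(1 - cos(62°))
Δλ₂ = 2.4263 × 0.5305
Δλ₂ = 1.2872 pm

Final wavelength:
λ₂ = 82.0575 + 1.2872 = 83.3447 pm

Total shift: Δλ_total = 4.2575 + 1.2872 = 5.5447 pm

(Intermediate values are shown rounded; full precision is carried through to the final answer.)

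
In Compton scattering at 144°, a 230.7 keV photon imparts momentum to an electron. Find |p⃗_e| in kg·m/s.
1.8261e-22 kg·m/s

The electron is initially at rest, so by conservation of momentum:
p⃗_e = p⃗₀ − p⃗'  (incident photon momentum minus scattered photon momentum)

Photon momentum magnitudes (p = h/λ = E/c):
λ₀ = hc/E₀ = 5.3743 pm → p₀ = h/λ₀ = 1.2329e-22 kg·m/s
Δλ = λ_C(1 − cos 144°) = 4.3892 pm
λ' = 9.7635 pm → p' = h/λ' = 6.7866e-23 kg·m/s

The scattered photon makes angle θ = 144° with the incident direction, so by the law of cosines:
|p⃗_e|² = p₀² + p'² − 2p₀p'cos θ
|p⃗_e|² = (1.2329e-22)² + (6.7866e-23)² − 2·1.2329e-22·6.7866e-23·cos(144°)
|p⃗_e| = 1.8261e-22 kg·m/s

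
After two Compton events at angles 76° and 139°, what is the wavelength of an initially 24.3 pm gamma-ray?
30.3968 pm

Apply Compton shift twice:

First scattering at θ₁ = 76°:
Δλ₁ = λ_C(1 - cos(76°))
Δλ₁ = 2.4263 × 0.7581
Δλ₁ = 1.8393 pm

After first scattering:
λ₁ = 24.3 + 1.8393 = 26.1393 pm

Second scattering at θ₂ = 139°:
Δλ₂ = λ_C(1 - cos(139°))
Δλ₂ = 2.4263 × 1.7547
Δλ₂ = 4.2575 pm

Final wavelength:
λ₂ = 26.1393 + 4.2575 = 30.3968 pm

Total shift: Δλ_total = 1.8393 + 4.2575 = 6.0968 pm

(Intermediate values are shown rounded; full precision is carried through to the final answer.)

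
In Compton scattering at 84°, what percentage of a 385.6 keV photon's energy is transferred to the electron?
0.4032 (or 40.32%)

Calculate initial and final photon energies:

Initial: E₀ = 385.6 keV → λ₀ = 3.2154 pm
Compton shift: Δλ = 2.1727 pm
Final wavelength: λ' = 5.3880 pm
Final energy: E' = 230.1096 keV

Fractional energy loss:
(E₀ - E')/E₀ = (385.6000 - 230.1096)/385.6000
= 155.4904/385.6000
= 0.4032
= 40.32%

(Intermediate values are shown rounded; full precision is carried through to the final answer.)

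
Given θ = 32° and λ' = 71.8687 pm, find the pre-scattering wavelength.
71.5000 pm

From λ' = λ + Δλ, we have λ = λ' - Δλ

First calculate the Compton shift:
Δλ = λ_C(1 - cos θ)
Δλ = 2.4263 × (1 - cos(32°))
Δλ = 2.4263 × 0.1520
Δλ = 0.3687 pm

Initial wavelength:
λ = λ' - Δλ
λ = 71.8687 - 0.3687
λ = 71.5000 pm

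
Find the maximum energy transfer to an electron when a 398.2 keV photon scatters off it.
242.5629 keV

Maximum energy transfer occurs at θ = 180° (backscattering).

Initial photon: E₀ = 398.2 keV → λ₀ = 3.1136 pm

Maximum Compton shift (at 180°):
Δλ_max = 2λ_C = 2 × 2.4263 = 4.8526 pm

Final wavelength:
λ' = 3.1136 + 4.8526 = 7.9662 pm

Minimum photon energy (maximum energy to electron):
E'_min = hc/λ' = 155.6371 keV

Maximum electron kinetic energy:
K_max = E₀ - E'_min = 398.2000 - 155.6371 = 242.5629 keV

(Intermediate values are shown rounded; full precision is carried through to the final answer.)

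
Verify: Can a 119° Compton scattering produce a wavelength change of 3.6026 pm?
Yes, consistent

Calculate the expected shift for θ = 119°:

Δλ_expected = λ_C(1 - cos(119°))
Δλ_expected = 2.4263 × (1 - cos(119°))
Δλ_expected = 2.4263 × 1.4848
Δλ_expected = 3.6026 pm

Given shift: 3.6026 pm
Expected shift: 3.6026 pm
Difference: 0.0000 pm

The values match. This is consistent with Compton scattering at the stated angle.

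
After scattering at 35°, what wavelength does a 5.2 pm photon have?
5.6388 pm

Using the Compton scattering formula:
λ' = λ + Δλ = λ + λ_C(1 - cos θ)

Given:
- Initial wavelength λ = 5.2 pm
- Scattering angle θ = 35°
- Compton wavelength λ_C ≈ 2.4263 pm

Calculate the shift:
Δλ = 2.4263 × (1 - cos(35°))
Δλ = 2.4263 × 0.1808
Δλ = 0.4388 pm

Final wavelength:
λ' = 5.2 + 0.4388 = 5.6388 pm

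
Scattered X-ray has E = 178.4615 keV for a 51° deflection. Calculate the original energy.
205.0001 keV

Convert final energy to wavelength (hc ≈ 1239.842 keV·pm):
λ' = hc/E' = 1239.842 / 178.4615 = 6.9474 pm

Calculate the Compton shift:
Δλ = λ_C(1 - cos(51°))
Δλ = 2.4263 × (1 - cos(51°))
Δλ = 0.8994 pm

Initial wavelength:
λ = λ' - Δλ = 6.9474 - 0.8994 = 6.0480 pm

Initial energy:
E = hc/λ = 1239.842 / 6.0480 = 205.0001 keV

(Intermediate values are shown rounded; full precision is carried through to the final answer.)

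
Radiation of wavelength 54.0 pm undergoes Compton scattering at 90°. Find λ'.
56.4263 pm

Using the Compton formula: λ' = λ + λ_C(1 − cos θ)

For θ = 90°, cos θ = 0 (exact) = 0.0000, so:
1 − cos 90° = 1 − (0) = 1.0000

Δλ = λ_C × 1.0000 = 2.4263 × 1.0000 = 2.4263 pm

λ' = 54.0 + 2.4263 = 56.4263 pm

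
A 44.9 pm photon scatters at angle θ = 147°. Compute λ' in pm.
49.3612 pm

Using the Compton scattering formula:
λ' = λ + Δλ = λ + λ_C(1 - cos θ)

Given:
- Initial wavelength λ = 44.9 pm
- Scattering angle θ = 147°
- Compton wavelength λ_C ≈ 2.4263 pm

Calculate the shift:
Δλ = 2.4263 × (1 - cos(147°))
Δλ = 2.4263 × 1.8387
Δλ = 4.4612 pm

Final wavelength:
λ' = 44.9 + 4.4612 = 49.3612 pm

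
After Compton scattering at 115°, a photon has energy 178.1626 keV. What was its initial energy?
353.4998 keV

Convert final energy to wavelength (hc ≈ 1239.842 keV·pm):
λ' = hc/E' = 1239.842 / 178.1626 = 6.9590 pm

Calculate the Compton shift:
Δλ = λ_C(1 - cos(115°))
Δλ = 2.4263 × (1 - cos(115°))
Δλ = 3.4517 pm

Initial wavelength:
λ = λ' - Δλ = 6.9590 - 3.4517 = 3.5073 pm

Initial energy:
E = hc/λ = 1239.842 / 3.5073 = 353.4998 keV

(Intermediate values are shown rounded; full precision is carried through to the final answer.)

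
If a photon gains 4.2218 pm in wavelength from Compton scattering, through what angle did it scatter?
137.73°

From the Compton formula Δλ = λ_C(1 - cos θ), we can solve for θ:

cos θ = 1 - Δλ/λ_C

Given:
- Δλ = 4.2218 pm
- λ_C = h/(m_e·c) ≈ 2.42631024 pm

cos θ = 1 - 4.2218/2.42631024
cos θ = 1 - 1.740008
cos θ = -0.740008

θ = arccos(-0.740008)
θ = 137.73°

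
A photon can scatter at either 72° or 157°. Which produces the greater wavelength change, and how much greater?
157° produces the larger shift by a factor of 2.779

Calculate both shifts using Δλ = λ_C(1 - cos θ):

For θ₁ = 72°:
Δλ₁ = 2.4263 × (1 - cos(72°))
Δλ₁ = 2.4263 × 0.6910
Δλ₁ = 1.6765 pm

For θ₂ = 157°:
Δλ₂ = 2.4263 × (1 - cos(157°))
Δλ₂ = 2.4263 × 1.9205
Δλ₂ = 4.6597 pm

The 157° angle produces the larger shift.
Ratio: 4.6597/1.6765 = 2.779

(Intermediate values are shown rounded; full precision is carried through to the final answer.)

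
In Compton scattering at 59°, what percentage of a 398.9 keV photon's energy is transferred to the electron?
0.2746 (or 27.46%)

Calculate initial and final photon energies:

Initial: E₀ = 398.9 keV → λ₀ = 3.1082 pm
Compton shift: Δλ = 1.1767 pm
Final wavelength: λ' = 4.2848 pm
Final energy: E' = 289.3568 keV

Fractional energy loss:
(E₀ - E')/E₀ = (398.9000 - 289.3568)/398.9000
= 109.5432/398.9000
= 0.2746
= 27.46%

(Intermediate values are shown rounded; full precision is carried through to the final answer.)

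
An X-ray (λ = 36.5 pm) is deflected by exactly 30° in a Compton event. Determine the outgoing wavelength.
36.8251 pm

Using the Compton formula: λ' = λ + λ_C(1 − cos θ)

For θ = 30°, cos θ = √3/2 (exact) ≈ 0.8660, so:
1 − cos 30° = 1 − (√3/2) ≈ 0.1340

Δλ = λ_C × 0.1340 = 2.4263 × 0.1340 = 0.3251 pm

λ' = 36.5 + 0.3251 = 36.8251 pm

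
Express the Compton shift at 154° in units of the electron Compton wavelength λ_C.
1.8988 λ_C

The Compton shift formula is:
Δλ = λ_C(1 - cos θ)

Dividing both sides by λ_C:
Δλ/λ_C = 1 - cos θ

For θ = 154°:
Δλ/λ_C = 1 - cos(154°)
Δλ/λ_C = 1 - -0.8988
Δλ/λ_C = 1.8988

This means the shift is 1.8988 × λ_C = 4.6071 pm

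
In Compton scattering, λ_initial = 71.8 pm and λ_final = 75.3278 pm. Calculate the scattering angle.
117.00°

First find the wavelength shift:
Δλ = λ' - λ = 75.3278 - 71.8 = 3.5278 pm

Using Δλ = λ_C(1 - cos θ), with λ_C = h/(m_e·c) ≈ 2.42631024 pm:
cos θ = 1 - Δλ/λ_C
cos θ = 1 - 3.5278/2.42631024
cos θ = -0.453977

θ = arccos(-0.453977)
θ = 117.00°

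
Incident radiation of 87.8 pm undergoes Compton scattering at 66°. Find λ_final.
89.2394 pm

Using the Compton scattering formula:
λ' = λ + Δλ = λ + λ_C(1 - cos θ)

Given:
- Initial wavelength λ = 87.8 pm
- Scattering angle θ = 66°
- Compton wavelength λ_C ≈ 2.4263 pm

Calculate the shift:
Δλ = 2.4263 × (1 - cos(66°))
Δλ = 2.4263 × 0.5933
Δλ = 1.4394 pm

Final wavelength:
λ' = 87.8 + 1.4394 = 89.2394 pm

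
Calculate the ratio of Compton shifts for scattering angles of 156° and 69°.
156° produces the larger shift by a factor of 2.982

Calculate both shifts using Δλ = λ_C(1 - cos θ):

For θ₁ = 69°:
Δλ₁ = 2.4263 × (1 - cos(69°))
Δλ₁ = 2.4263 × 0.6416
Δλ₁ = 1.5568 pm

For θ₂ = 156°:
Δλ₂ = 2.4263 × (1 - cos(156°))
Δλ₂ = 2.4263 × 1.9135
Δλ₂ = 4.6429 pm

The 156° angle produces the larger shift.
Ratio: 4.6429/1.5568 = 2.982

(Intermediate values are shown rounded; full precision is carried through to the final answer.)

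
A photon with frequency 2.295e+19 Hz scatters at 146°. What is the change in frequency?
5.820e+18 Hz (decrease)

Convert frequency to wavelength (c = 299792458 m/s):
λ₀ = c/f₀ = 299792458/2.295e+19 = 1.3062852e-11 m = 13.0629 pm

Calculate Compton shift:
Δλ = λ_C(1 - cos(146°)) = 4.4378 pm

Final wavelength:
λ' = λ₀ + Δλ = 13.0629 + 4.4378 = 17.5007 pm

Final frequency:
f' = c/λ' = 299792458/1.7500665e-11 = 1.7130347e+19 Hz

Frequency shift (decrease):
Δf = f₀ - f' = 2.295e+19 - 1.7130347e+19 = 5.820e+18 Hz

(Intermediate values are shown rounded; full precision is carried through to the final answer.)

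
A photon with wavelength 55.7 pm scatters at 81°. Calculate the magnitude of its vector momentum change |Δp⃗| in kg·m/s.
1.5181e-23 kg·m/s

Photon momentum magnitude is p = h/λ.

Initial momentum:
p₀ = h/λ = 6.6261e-34/5.5700e-11 = 1.1896e-23 kg·m/s

After scattering:
λ' = λ + Δλ = 55.7 + 2.0468 = 57.7468 pm
p' = h/λ' = 6.6261e-34/5.7747e-11 = 1.1474e-23 kg·m/s

Momentum is a vector; the scattered photon's direction makes angle θ = 81° with the incident direction. The magnitude of the vector change Δp⃗ = p⃗₀ − p⃗' is found from the law of cosines:
|Δp⃗|² = p₀² + p'² − 2p₀p'cos θ
|Δp⃗|² = (1.1896e-23)² + (1.1474e-23)² − 2·1.1896e-23·1.1474e-23·cos(81°)
|Δp⃗| = 1.5181e-23 kg·m/s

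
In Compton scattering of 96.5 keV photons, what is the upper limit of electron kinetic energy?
26.4553 keV

Maximum energy transfer occurs at θ = 180° (backscattering).

Initial photon: E₀ = 96.5 keV → λ₀ = 12.8481 pm

Maximum Compton shift (at 180°):
Δλ_max = 2λ_C = 2 × 2.4263 = 4.8526 pm

Final wavelength:
λ' = 12.8481 + 4.8526 = 17.7007 pm

Minimum photon energy (maximum energy to electron):
E'_min = hc/λ' = 70.0447 keV

Maximum electron kinetic energy:
K_max = E₀ - E'_min = 96.5000 - 70.0447 = 26.4553 keV

(Intermediate values are shown rounded; full precision is carried through to the final answer.)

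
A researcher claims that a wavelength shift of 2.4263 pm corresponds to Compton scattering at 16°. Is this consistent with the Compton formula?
No, inconsistent

Calculate the expected shift for θ = 16°:

Δλ_expected = λ_C(1 - cos(16°))
Δλ_expected = 2.4263 × (1 - cos(16°))
Δλ_expected = 2.4263 × 0.0387
Δλ_expected = 0.0940 pm

Given shift: 2.4263 pm
Expected shift: 0.0940 pm
Difference: 2.3323 pm

The values do not match. The given shift corresponds to θ ≈ 90.0°, not 16°.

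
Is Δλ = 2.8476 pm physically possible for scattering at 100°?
Yes, consistent

Calculate the expected shift for θ = 100°:

Δλ_expected = λ_C(1 - cos(100°))
Δλ_expected = 2.4263 × (1 - cos(100°))
Δλ_expected = 2.4263 × 1.1736
Δλ_expected = 2.8476 pm

Given shift: 2.8476 pm
Expected shift: 2.8476 pm
Difference: 0.0000 pm

The values match. This is consistent with Compton scattering at the stated angle.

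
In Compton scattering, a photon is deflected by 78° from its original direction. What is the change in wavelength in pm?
1.9219 pm

Using the Compton scattering formula:
Δλ = λ_C(1 - cos θ)

where λ_C = h/(m_e·c) ≈ 2.4263 pm is the Compton wavelength of an electron.

For θ = 78°:
cos(78°) = 0.2079
1 - cos(78°) = 0.7921

Δλ = 2.4263 × 0.7921
Δλ = 1.9219 pm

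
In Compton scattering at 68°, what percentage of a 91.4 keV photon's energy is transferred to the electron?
0.1006 (or 10.06%)

Calculate initial and final photon energies:

Initial: E₀ = 91.4 keV → λ₀ = 13.5650 pm
Compton shift: Δλ = 1.5174 pm
Final wavelength: λ' = 15.0824 pm
Final energy: E' = 82.2045 keV

Fractional energy loss:
(E₀ - E')/E₀ = (91.4000 - 82.2045)/91.4000
= 9.1955/91.4000
= 0.1006
= 10.06%

(Intermediate values are shown rounded; full precision is carried through to the final answer.)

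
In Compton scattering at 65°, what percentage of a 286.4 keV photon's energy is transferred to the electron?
0.2445 (or 24.45%)

Calculate initial and final photon energies:

Initial: E₀ = 286.4 keV → λ₀ = 4.3291 pm
Compton shift: Δλ = 1.4009 pm
Final wavelength: λ' = 5.7300 pm
Final energy: E' = 216.3787 keV

Fractional energy loss:
(E₀ - E')/E₀ = (286.4000 - 216.3787)/286.4000
= 70.0213/286.4000
= 0.2445
= 24.45%

(Intermediate values are shown rounded; full precision is carried through to the final answer.)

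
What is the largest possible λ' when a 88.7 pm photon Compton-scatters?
93.5526 pm (at θ = 180°)

The Compton shift is Δλ = λ_C(1 − cos θ).

Since cos θ ranges from −1 to 1, the factor (1 − cos θ) ranges from 0 to 2; the maximum shift occurs at θ = 180° (backscattering):
Δλ_max = 2λ_C = 2 × 2.4263 pm = 4.8526 pm

Maximum scattered wavelength:
λ'_max = λ₀ + Δλ_max = 88.7 + 4.8526 = 93.5526 pm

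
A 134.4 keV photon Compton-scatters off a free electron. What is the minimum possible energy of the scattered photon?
88.0718 keV (at θ = 180°)

The scattered photon has minimum energy when its wavelength is maximum, i.e., when the Compton shift Δλ = λ_C(1 − cos θ) is maximum. This occurs at θ = 180° (backscattering), giving Δλ_max = 2λ_C = 4.8526 pm.

Initial wavelength: λ₀ = hc/E₀ = 9.2250 pm
Maximum final wavelength: λ'_max = λ₀ + 2λ_C = 9.2250 + 4.8526 = 14.0776 pm
Minimum final energy: E'_min = hc/λ'_max = 88.0718 keV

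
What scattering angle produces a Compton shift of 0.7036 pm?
44.76°

From the Compton formula Δλ = λ_C(1 - cos θ), we can solve for θ:

cos θ = 1 - Δλ/λ_C

Given:
- Δλ = 0.7036 pm
- λ_C = h/(m_e·c) ≈ 2.42631024 pm

cos θ = 1 - 0.7036/2.42631024
cos θ = 1 - 0.289988
cos θ = 0.710012

θ = arccos(0.710012)
θ = 44.76°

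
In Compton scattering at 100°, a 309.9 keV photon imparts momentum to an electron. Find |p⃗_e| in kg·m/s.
2.0581e-22 kg·m/s

The electron is initially at rest, so by conservation of momentum:
p⃗_e = p⃗₀ − p⃗'  (incident photon momentum minus scattered photon momentum)

Photon momentum magnitudes (p = h/λ = E/c):
λ₀ = hc/E₀ = 4.0008 pm → p₀ = h/λ₀ = 1.6562e-22 kg·m/s
Δλ = λ_C(1 − cos 100°) = 2.8476 pm
λ' = 6.8484 pm → p' = h/λ' = 9.6753e-23 kg·m/s

The scattered photon makes angle θ = 100° with the incident direction, so by the law of cosines:
|p⃗_e|² = p₀² + p'² − 2p₀p'cos θ
|p⃗_e|² = (1.6562e-22)² + (9.6753e-23)² − 2·1.6562e-22·9.6753e-23·cos(100°)
|p⃗_e| = 2.0581e-22 kg·m/s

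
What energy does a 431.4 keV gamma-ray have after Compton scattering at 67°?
284.8724 keV

First convert energy to wavelength:
λ = hc/E, with hc ≈ 1239.842 keV·pm (i.e. 1239.842 eV·nm)

For E = 431.4 keV = 431400 eV:
λ = 1239.842 keV·pm / 431.4 keV
λ = 2.8740 pm

Calculate the Compton shift:
Δλ = λ_C(1 - cos(67°)) = 2.4263 × 0.6093
Δλ = 1.4783 pm

Final wavelength:
λ' = 2.8740 + 1.4783 = 4.3523 pm

Final energy:
E' = hc/λ' = 1239.842 / 4.3523 = 284.8724 keV

(Intermediate values are shown rounded; full precision is carried through to the final answer.)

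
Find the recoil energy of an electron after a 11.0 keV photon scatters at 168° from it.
0.4493 keV

By energy conservation: K_e = E_initial - E_final

First find the scattered photon energy:
Initial wavelength: λ = hc/E = 112.7129 pm
Compton shift: Δλ = λ_C(1 - cos(168°)) = 4.7996 pm
Final wavelength: λ' = 112.7129 + 4.7996 = 117.5125 pm
Final photon energy: E' = hc/λ' = 10.5507 keV

Electron kinetic energy:
K_e = E - E' = 11.0000 - 10.5507 = 0.4493 keV

(Intermediate values are shown rounded; full precision is carried through to the final answer.)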